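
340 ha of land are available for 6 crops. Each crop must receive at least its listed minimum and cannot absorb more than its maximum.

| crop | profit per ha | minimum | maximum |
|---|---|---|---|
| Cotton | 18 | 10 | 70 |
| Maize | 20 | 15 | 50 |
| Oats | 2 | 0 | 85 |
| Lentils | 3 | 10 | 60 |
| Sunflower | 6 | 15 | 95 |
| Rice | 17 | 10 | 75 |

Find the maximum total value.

4255

Meeting every minimum uses 10+15+0+10+15+10 = 60 ha, leaving 280.
Rank by profit per ha: Maize 20 > Cotton 18 > Rice 17 > Sunflower 6 > Lentils 3 > Oats 2.
Give Maize 35 more to hit its cap of 50 ; 245 left.
Cotton takes 60 more to reach its cap of 70 ; 185 left.
Rice: +65 to 75 (cap) ; 120 left.
Give Sunflower 80 more to hit its cap of 95 ; 40 left.
Lentils: +40 (room for 50) → 50. Pool exhausted.
Total = 18×70 + 20×50 + 3×50 + 6×95 + 17×75 = 4255.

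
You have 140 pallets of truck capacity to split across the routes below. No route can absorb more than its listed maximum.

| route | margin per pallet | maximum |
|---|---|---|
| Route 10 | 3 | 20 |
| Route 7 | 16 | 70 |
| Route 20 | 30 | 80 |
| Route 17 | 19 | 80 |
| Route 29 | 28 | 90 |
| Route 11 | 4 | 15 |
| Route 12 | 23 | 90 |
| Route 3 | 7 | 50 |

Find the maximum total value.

Highest margin per pallet first: Route 20 30 > Route 29 28 > Route 12 23 > Route 17 19 > Route 7 16 > Route 3 7 > Route 11 4 > Route 10 3.
Route 20 takes 80 to reach its cap of 80 → 60 left.
Route 29 has room for 90 but only 60 remain, so it gets 60.
Total = 30×80 + 28×60 = 4080.

4080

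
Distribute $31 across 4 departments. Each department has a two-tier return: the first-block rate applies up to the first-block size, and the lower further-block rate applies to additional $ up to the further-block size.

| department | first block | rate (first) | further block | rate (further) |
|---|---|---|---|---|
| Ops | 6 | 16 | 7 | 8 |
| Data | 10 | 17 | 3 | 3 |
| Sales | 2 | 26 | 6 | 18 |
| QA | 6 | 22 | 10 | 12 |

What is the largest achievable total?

Treat each block as its own option and order by rate: Sales/T1 26 > QA/T1 22 > Sales/T2 18 > Data/T1 17 > Ops/T1 16 > QA/T2 12 > Ops/T2 8 > Data/T2 3.
Sales/T1 (26): +2 ; 29 left.
Fill QA T1 block (6 at 22) ; 23 left.
Sales/T2 (18): +6 ; 17 left.
Fill Data T1 block (10 at 17) ; 7 left.
Ops T1 at 16: fill all 6 ; 1 left.
QA/T2: +1 of 10 at 12; pool empty.
Total = 26×2 + 22×6 + 18×6 + 17×10 + 16×6 + 12×1 = 570.

570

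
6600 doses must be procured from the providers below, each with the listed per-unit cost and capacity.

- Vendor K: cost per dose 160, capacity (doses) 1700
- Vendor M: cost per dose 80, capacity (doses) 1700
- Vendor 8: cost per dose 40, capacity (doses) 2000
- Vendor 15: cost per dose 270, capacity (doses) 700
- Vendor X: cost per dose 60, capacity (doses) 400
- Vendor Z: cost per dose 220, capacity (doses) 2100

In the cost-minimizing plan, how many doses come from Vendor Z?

Cheapest first:
Take 2000 from Vendor 8 at 40 ; need 4600 more.
Vendor X at 60: take all 400 doses ; 4200 still needed.
Vendor M at 80: take all 1700 doses ; 2500 still needed.
Take 1700 from Vendor K at 160 ; need 800 more.
Take 800 from Vendor Z at 220 to finish.
Vendor 15: unused.

800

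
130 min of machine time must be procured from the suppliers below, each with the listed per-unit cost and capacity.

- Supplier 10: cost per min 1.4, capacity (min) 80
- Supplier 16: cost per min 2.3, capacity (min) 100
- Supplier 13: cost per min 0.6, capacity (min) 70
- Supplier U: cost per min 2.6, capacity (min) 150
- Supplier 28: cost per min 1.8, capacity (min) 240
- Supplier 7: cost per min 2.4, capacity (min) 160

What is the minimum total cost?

126

Use suppliers in increasing cost order.
Supplier 13 (0.6): use full 70 → 60 min to go.
Supplier 10 (1.4): take the remaining 60 → done.
Supplier 28, Supplier 16, Supplier 7, Supplier U: unused.
Cost = 70×0.6 + 60×1.4 = 126.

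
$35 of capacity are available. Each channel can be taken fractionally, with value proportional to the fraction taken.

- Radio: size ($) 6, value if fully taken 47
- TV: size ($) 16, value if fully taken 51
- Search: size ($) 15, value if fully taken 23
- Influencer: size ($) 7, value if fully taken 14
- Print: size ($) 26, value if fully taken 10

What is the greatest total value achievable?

121.2

Rank by value-to-size ratio: Radio 47/6≈7.83, TV 51/16≈3.19, Influencer 14/7≈2, Search 23/15≈1.53, Print 10/26≈0.385.
All 6 $ of Radio fit (value 47) — 29 remain.
TV: take in full, 16 $ for value 51 — 13 left.
Influencer: take in full, 7 $ for value 14 — 6 left.
Fill the last 6 $ with part of Search: 6/15 of it earns 9.2.
Total value = 121.2.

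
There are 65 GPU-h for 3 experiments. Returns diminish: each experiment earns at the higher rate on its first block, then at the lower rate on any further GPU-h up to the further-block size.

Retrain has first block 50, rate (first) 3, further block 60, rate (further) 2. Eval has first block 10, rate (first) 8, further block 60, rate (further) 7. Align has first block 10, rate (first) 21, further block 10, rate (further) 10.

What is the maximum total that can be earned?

635

Order all 6 blocks by rate: Align/first 21 > Align/second 10 > Eval/first 8 > Eval/second 7 > Retrain/first 3 > Retrain/second 2.
Fill Align first block (10 at 21) — 55 left.
Align second at 10: fill all 10 — 45 left.
Eval/first (8): +10 — 35 left.
35 remain; put them into Eval second at 7.
Total = 21×10 + 10×10 + 8×10 + 7×35 = 635.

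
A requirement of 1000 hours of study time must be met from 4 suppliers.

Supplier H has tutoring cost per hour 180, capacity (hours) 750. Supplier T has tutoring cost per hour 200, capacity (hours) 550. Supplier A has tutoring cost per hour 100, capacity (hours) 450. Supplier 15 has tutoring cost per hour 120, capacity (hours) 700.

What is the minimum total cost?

Cheapest first:
Supplier A (100): use full 450 — 550 hours to go.
Supplier 15 (120): take the remaining 550 — done.
Supplier H, Supplier T: unused.
Cost = 450×100 + 550×120 = 111000.

111000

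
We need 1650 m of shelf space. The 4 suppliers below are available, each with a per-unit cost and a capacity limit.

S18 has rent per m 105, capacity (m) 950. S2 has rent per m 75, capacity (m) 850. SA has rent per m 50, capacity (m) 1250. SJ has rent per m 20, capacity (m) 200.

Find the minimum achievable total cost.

81500

Use suppliers in increasing cost order.
Take 200 from SJ at 20 → need 1450 more.
Take 1250 from SA at 50 → need 200 more.
Take 200 from S2 at 75 to finish.
S18: unused.
Cost = 200×20 + 1250×50 + 200×75 = 81500.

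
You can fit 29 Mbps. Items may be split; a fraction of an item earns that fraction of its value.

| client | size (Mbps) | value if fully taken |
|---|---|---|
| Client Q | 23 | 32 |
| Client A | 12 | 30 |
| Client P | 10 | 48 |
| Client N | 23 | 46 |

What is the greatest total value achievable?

92

Rank by value-to-size ratio: Client P 48/10≈4.8, Client A 30/12≈2.5, Client N 46/23≈2, Client Q 32/23≈1.39.
All 10 Mbps of Client P fit (value 48) — 19 remain.
Take all of Client A (12 Mbps, value 30) — 7 Mbps left.
Fill the last 7 Mbps with part of Client N: 7/23 of it earns 14.
Total value = 92.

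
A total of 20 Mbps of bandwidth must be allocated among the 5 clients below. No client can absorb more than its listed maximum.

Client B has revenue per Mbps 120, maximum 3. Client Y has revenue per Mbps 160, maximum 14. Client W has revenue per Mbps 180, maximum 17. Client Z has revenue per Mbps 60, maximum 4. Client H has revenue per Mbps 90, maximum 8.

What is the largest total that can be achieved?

Rank by revenue per Mbps: Client W 180 > Client Y 160 > Client B 120 > Client H 90 > Client Z 60.
Client W: +17 to 17 (cap) — 3 left.
Only 3 left; Client Y takes them to reach 3.
Total = 160×3 + 180×17 = 3540.

3540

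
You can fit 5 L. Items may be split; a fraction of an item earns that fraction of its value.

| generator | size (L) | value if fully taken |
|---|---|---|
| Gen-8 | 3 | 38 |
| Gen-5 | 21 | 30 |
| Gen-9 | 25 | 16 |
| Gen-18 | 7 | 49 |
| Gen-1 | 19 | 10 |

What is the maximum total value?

52

Best value per unit of size first: Gen-8 38/3≈12.7, Gen-18 49/7≈7, Gen-5 30/21≈1.43, Gen-9 16/25≈0.64, Gen-1 10/19≈0.526.
All 3 L of Gen-8 fit (value 38) → 2 remain.
2 L left: a 2/7 share of Gen-18 gives 49×2/7 = 14.
Total value = 52.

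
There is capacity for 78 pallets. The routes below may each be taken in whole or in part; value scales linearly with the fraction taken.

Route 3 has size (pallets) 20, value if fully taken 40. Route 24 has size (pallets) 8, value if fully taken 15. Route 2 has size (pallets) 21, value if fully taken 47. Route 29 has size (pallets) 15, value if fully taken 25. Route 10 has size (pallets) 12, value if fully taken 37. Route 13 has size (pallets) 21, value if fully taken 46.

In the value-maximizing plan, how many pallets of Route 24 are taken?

Best value per unit of size first: Route 10 37/12≈3.08, Route 2 47/21≈2.24, Route 13 46/21≈2.19, Route 3 40/20≈2, Route 24 15/8≈1.88, Route 29 25/15≈1.67.
All 12 pallets of Route 10 fit (value 37) → 66 remain.
Route 2: take in full, 21 pallets for value 47 → 45 left.
Route 13: take in full, 21 pallets for value 46 → 24 left.
Take all of Route 3 (20 pallets, value 40) → 4 pallets left.
Fill the last 4 pallets with part of Route 24: 4/8 of it earns 7.5.

4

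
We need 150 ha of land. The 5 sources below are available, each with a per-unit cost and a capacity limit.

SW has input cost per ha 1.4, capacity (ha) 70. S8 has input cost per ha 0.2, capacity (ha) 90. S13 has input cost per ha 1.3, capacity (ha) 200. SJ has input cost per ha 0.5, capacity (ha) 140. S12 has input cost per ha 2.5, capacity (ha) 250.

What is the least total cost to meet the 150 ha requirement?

Use sources in increasing cost order.
S8 at 0.2: take all 90 ha ; 60 still needed.
SJ (0.5): take the remaining 60 ; done.
S13, SW, S12: unused.
Cost = 90×0.2 + 60×0.5 = 48.

48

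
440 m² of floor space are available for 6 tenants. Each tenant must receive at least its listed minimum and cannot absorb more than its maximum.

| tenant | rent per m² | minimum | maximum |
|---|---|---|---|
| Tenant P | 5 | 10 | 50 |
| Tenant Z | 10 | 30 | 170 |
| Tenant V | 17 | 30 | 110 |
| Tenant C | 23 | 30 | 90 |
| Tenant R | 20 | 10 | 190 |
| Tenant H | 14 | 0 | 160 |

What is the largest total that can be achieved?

8230

Meeting every minimum uses 10+30+30+30+10+0 = 110 m², leaving 330.
Highest rent per m² first: Tenant C 23 > Tenant R 20 > Tenant V 17 > Tenant H 14 > Tenant Z 10 > Tenant P 5.
Give Tenant C 60 more to hit its cap of 90 — 270 left.
Tenant R: +180 to 190 (cap) — 90 left.
Tenant V: +80 to 110 (cap) — 10 left.
Only 10 left; Tenant H takes them to reach 10.
Total = 5×10 + 10×30 + 17×110 + 23×90 + 20×190 + 14×10 = 8230.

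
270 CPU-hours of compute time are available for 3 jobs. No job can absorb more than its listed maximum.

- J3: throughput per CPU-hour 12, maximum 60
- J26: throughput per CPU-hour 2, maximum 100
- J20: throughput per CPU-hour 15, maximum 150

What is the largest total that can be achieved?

3090

Order the jobs by throughput per CPU-hour: J20 15 > J3 12 > J26 2.
Give J20 150 to hit its cap of 150 → 120 left.
Give J3 60 to hit its cap of 60 → 60 left.
J26: +60 (room for 100) → 60. Pool exhausted.
Total = 12×60 + 2×60 + 15×150 = 3090.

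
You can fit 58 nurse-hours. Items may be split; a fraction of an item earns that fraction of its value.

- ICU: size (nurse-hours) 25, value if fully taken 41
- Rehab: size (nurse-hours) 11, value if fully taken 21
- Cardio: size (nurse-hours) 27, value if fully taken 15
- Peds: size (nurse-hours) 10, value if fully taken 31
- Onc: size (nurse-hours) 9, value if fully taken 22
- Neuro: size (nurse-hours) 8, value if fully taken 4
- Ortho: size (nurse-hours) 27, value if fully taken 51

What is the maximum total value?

126.64

Best value per unit of size first: Peds 31/10≈3.1, Onc 22/9≈2.44, Rehab 21/11≈1.91, Ortho 51/27≈1.89, ICU 41/25≈1.64, Cardio 15/27≈0.556, Neuro 4/8≈0.5.
Take all of Peds (10 nurse-hours, value 31) → 48 nurse-hours left.
All 9 nurse-hours of Onc fit (value 22) → 39 remain.
Take all of Rehab (11 nurse-hours, value 21) → 28 nurse-hours left.
All 27 nurse-hours of Ortho fit (value 51) → 1 remain.
1 nurse-hours left: a 1/25 share of ICU gives 41×1/25 = 1.64.
Total value = 126.64.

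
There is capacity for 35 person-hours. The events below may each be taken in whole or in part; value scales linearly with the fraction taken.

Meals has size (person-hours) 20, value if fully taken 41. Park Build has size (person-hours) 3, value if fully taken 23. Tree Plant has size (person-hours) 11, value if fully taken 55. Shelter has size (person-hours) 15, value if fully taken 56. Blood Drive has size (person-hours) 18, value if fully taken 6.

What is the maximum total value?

146.3

Best value per unit of size first: Park Build 23/3≈7.67, Tree Plant 55/11≈5, Shelter 56/15≈3.73, Meals 41/20≈2.05, Blood Drive 6/18≈0.333.
Take all of Park Build (3 person-hours, value 23) ; 32 person-hours left.
Take all of Tree Plant (11 person-hours, value 55) ; 21 person-hours left.
All 15 person-hours of Shelter fit (value 56) ; 6 remain.
Only 6 person-hours remain; take 6/20 of Meals for value 41×6/20 = 12.3.
Total value = 146.3.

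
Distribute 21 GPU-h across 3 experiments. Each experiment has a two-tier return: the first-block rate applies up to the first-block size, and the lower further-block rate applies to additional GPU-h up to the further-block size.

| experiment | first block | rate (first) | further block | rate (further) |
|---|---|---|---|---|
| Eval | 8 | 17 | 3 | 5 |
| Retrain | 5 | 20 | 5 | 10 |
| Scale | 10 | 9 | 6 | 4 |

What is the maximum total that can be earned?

313

Treat each block as its own option and order by rate: Retrain/first 20 > Eval/first 17 > Retrain/second 10 > Scale/first 9 > Eval/second 5 > Scale/second 4.
Retrain first at 20: fill all 5 ; 16 left.
Eval/first (17): +8 ; 8 left.
Retrain/second (10): +5 ; 3 left.
Scale/first: +3 of 10 at 9; pool empty.
Total = 20×5 + 17×8 + 10×5 + 9×3 = 313.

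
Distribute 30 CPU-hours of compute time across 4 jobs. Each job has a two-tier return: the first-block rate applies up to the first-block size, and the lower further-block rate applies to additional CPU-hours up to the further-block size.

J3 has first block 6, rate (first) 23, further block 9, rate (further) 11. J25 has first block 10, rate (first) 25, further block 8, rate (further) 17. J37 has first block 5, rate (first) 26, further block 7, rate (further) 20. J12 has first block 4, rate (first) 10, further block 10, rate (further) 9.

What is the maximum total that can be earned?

692

Rank every tier by rate: J37/first 26 > J25/first 25 > J3/first 23 > J37/second 20 > J25/second 17 > J3/second 11 > J12/first 10 > J12/second 9.
J37 first at 26: fill all 5 → 25 left.
Fill J25 first block (10 at 25) → 15 left.
J3 first at 23: fill all 6 → 9 left.
Fill J37 second block (7 at 20) → 2 left.
J25 second at 17: only 2 left, fill 2.
Total = 26×5 + 25×10 + 23×6 + 20×7 + 17×2 = 692.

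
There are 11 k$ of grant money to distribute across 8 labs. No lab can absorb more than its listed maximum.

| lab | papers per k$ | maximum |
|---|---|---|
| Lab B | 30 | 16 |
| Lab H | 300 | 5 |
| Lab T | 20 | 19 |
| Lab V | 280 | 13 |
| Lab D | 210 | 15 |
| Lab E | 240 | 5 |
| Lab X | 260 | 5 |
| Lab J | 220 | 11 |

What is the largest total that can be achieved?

3180

Rank by papers per k$: Lab H 300 > Lab V 280 > Lab X 260 > Lab E 240 > Lab J 220 > Lab D 210 > Lab B 30 > Lab T 20.
Lab H takes 5 to reach its cap of 5 → 6 left.
Only 6 left; Lab V takes them to reach 6.
Total = 300×5 + 280×6 = 3180.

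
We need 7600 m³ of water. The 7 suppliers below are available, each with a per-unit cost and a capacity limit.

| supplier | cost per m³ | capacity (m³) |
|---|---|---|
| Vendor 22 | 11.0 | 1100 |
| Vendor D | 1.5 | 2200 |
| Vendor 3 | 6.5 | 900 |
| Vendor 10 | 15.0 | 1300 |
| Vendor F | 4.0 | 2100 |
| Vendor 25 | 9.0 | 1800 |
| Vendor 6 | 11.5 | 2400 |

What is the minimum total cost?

Use suppliers in increasing cost order.
Take 2200 from Vendor D at 1.5 → need 5400 more.
Take 2100 from Vendor F at 4.0 → need 3300 more.
Vendor 3 at 6.5: take all 900 m³ → 2400 still needed.
Take 1800 from Vendor 25 at 9.0 → need 600 more.
Take 600 from Vendor 22 at 11.0 to finish.
Vendor 6, Vendor 10: unused.
Cost = 2200×1.5 + 2100×4.0 + 900×6.5 + 1800×9.0 + 600×11.0 = 40350.

40350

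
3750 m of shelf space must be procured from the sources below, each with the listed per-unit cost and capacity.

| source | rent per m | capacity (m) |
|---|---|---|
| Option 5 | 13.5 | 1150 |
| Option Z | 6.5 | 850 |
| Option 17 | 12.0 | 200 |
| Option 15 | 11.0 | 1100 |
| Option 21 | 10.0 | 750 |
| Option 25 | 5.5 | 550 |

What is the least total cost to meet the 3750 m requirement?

Cheapest first:
Option 25 (5.5): use full 550 ; 3200 m to go.
Option Z (6.5): use full 850 ; 2350 m to go.
Option 21 at 10.0: take all 750 m ; 1600 still needed.
Take 1100 from Option 15 at 11.0 ; need 500 more.
Option 17 at 12.0: take all 200 m ; 300 still needed.
Option 5 at 13.5: take 300 of its 1150 ; requirement met.
Cost = 550×5.5 + 850×6.5 + 750×10.0 + 1100×11.0 + 200×12.0 + 300×13.5 = 34600.

34600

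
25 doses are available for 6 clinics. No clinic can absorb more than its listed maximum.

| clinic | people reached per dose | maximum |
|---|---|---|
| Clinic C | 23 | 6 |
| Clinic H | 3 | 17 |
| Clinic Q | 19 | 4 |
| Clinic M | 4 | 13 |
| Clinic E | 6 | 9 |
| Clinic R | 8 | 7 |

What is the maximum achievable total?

Order the clinics by people reached per dose: Clinic C 23 > Clinic Q 19 > Clinic R 8 > Clinic E 6 > Clinic M 4 > Clinic H 3.
Clinic C: +6 to 6 (cap) ; 19 left.
Clinic Q takes 4 to reach its cap of 4 ; 15 left.
Clinic R takes 7 to reach its cap of 7 ; 8 left.
Clinic E: +8 (room for 9) → 8. Pool exhausted.
Total = 23×6 + 19×4 + 6×8 + 8×7 = 318.

318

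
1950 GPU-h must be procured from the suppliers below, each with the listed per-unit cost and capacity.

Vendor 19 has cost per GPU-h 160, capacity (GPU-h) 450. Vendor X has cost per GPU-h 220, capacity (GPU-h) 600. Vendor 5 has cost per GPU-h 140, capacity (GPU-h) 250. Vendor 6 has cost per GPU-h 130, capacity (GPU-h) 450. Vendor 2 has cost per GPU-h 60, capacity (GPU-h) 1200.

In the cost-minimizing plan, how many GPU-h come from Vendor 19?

Cheapest first:
Vendor 2 (60): use full 1200 ; 750 GPU-h to go.
Vendor 6 at 130: take all 450 GPU-h ; 300 still needed.
Take 250 from Vendor 5 at 140 ; need 50 more.
Vendor 19 at 160: take 50 of its 450 ; requirement met.
Vendor X: unused.

50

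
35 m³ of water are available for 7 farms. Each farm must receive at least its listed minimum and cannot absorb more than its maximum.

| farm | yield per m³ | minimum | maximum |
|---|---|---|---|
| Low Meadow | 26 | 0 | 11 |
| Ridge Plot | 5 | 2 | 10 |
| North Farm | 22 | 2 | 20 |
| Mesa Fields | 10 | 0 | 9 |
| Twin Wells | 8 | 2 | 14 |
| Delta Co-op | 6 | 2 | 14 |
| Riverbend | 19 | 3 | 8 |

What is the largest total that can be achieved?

Meeting every minimum uses 0+2+2+0+2+2+3 = 11 m³, leaving 24.
Rank by yield per m³: Low Meadow 26 > North Farm 22 > Riverbend 19 > Mesa Fields 10 > Twin Wells 8 > Delta Co-op 6 > Ridge Plot 5.
Low Meadow: +11 to 11 (cap) ; 13 left.
Only 13 left; North Farm takes them to reach 15.
Total = 26×11 + 5×2 + 22×15 + 8×2 + 6×2 + 19×3 = 711.

711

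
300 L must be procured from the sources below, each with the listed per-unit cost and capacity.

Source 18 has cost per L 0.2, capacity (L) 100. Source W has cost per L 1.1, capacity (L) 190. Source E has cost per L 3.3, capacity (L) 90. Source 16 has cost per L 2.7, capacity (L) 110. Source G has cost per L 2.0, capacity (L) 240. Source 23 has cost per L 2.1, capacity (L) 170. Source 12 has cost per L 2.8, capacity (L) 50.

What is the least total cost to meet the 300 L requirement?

249

Use sources in increasing cost order.
Take 100 from Source 18 at 0.2 → need 200 more.
Source W at 1.1: take all 190 L → 10 still needed.
Take 10 from Source G at 2.0 to finish.
Source 23, Source 16, Source 12, Source E: unused.
Cost = 100×0.2 + 190×1.1 + 10×2.0 = 249.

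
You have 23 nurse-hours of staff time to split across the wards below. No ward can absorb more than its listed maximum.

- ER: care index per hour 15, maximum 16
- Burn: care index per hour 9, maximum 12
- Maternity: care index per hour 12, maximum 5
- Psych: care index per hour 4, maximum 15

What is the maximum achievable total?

Rank by care index per hour: ER 15 > Maternity 12 > Burn 9 > Psych 4.
Give ER 16 to hit its cap of 16 → 7 left.
Maternity takes 5 to reach its cap of 5 → 2 left.
Burn has room for 12 but only 2 remain, so it gets 2.
Total = 15×16 + 9×2 + 12×5 = 318.

318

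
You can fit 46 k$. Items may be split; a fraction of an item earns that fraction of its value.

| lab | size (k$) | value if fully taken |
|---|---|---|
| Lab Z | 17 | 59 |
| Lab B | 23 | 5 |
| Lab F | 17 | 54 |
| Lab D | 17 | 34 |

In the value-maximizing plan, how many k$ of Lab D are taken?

Best value per unit of size first: Lab Z 59/17≈3.47, Lab F 54/17≈3.18, Lab D 34/17≈2, Lab B 5/23≈0.217.
All 17 k$ of Lab Z fit (value 59) ; 29 remain.
Take all of Lab F (17 k$, value 54) ; 12 k$ left.
12 k$ left: a 12/17 share of Lab D gives 34×12/17 = 24.

12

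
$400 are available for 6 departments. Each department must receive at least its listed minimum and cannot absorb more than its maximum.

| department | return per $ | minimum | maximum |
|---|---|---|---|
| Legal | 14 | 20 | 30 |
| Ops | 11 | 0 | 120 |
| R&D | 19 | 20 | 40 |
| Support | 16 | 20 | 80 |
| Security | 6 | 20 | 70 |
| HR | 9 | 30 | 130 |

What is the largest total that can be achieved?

4890

Meeting every minimum uses 20+0+20+20+20+30 = 110 $, leaving 290.
Rank by return per $: R&D 19 > Support 16 > Legal 14 > Ops 11 > HR 9 > Security 6.
R&D takes 20 more to reach its cap of 40 ; 270 left.
Give Support 60 more to hit its cap of 80 ; 210 left.
Legal: +10 to 30 (cap) ; 200 left.
Give Ops 120 more to hit its cap of 120 ; 80 left.
HR has room for 100 more but only 80 remain, so it gets 110.
Total = 14×30 + 11×120 + 19×40 + 16×80 + 6×20 + 9×110 = 4890.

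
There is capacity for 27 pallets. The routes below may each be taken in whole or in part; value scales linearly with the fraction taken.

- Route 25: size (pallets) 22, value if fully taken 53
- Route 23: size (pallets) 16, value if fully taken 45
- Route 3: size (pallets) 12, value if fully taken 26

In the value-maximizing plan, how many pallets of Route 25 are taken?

11

Sort by value density: Route 23 45/16≈2.81, Route 25 53/22≈2.41, Route 3 26/12≈2.17.
All 16 pallets of Route 23 fit (value 45) ; 11 remain.
11 pallets left: a 11/22 share of Route 25 gives 53×11/22 = 26.5.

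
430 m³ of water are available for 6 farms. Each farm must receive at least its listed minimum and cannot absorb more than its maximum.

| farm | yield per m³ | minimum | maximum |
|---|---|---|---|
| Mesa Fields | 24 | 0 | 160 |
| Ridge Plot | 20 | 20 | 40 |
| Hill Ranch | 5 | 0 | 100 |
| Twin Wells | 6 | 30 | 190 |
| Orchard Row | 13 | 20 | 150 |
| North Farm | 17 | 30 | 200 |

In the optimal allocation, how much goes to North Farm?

Meeting every minimum uses 0+20+0+30+20+30 = 100 m³, leaving 330.
Highest yield per m³ first: Mesa Fields 24 > Ridge Plot 20 > North Farm 17 > Orchard Row 13 > Twin Wells 6 > Hill Ranch 5.
Mesa Fields takes 160 more to reach its cap of 160 → 170 left.
Ridge Plot: +20 to 40 (cap) → 150 left.
North Farm: +150 (room for 170) → 180. Pool exhausted.

180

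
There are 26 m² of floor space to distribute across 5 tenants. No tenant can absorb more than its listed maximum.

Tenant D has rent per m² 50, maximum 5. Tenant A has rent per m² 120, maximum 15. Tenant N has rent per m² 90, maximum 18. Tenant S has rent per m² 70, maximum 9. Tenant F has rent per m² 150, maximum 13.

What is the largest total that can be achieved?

Order the tenants by rent per m²: Tenant F 150 > Tenant A 120 > Tenant N 90 > Tenant S 70 > Tenant D 50.
Tenant F takes 13 to reach its cap of 13 ; 13 left.
Tenant A: +13 (room for 15) → 13. Pool exhausted.
Total = 120×13 + 150×13 = 3510.

3510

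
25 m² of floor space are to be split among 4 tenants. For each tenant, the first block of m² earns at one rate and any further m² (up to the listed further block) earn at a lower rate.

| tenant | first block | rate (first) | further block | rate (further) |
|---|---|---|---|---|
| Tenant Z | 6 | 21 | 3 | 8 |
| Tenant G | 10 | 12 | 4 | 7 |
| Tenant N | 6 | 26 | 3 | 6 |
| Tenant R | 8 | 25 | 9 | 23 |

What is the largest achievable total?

605

Rank every tier by rate: Tenant N/first 26 > Tenant R/first 25 > Tenant R/second 23 > Tenant Z/first 21 > Tenant G/first 12 > Tenant Z/second 8 > Tenant G/second 7 > Tenant N/second 6.
Tenant N/first (26): +6 ; 19 left.
Fill Tenant R first block (8 at 25) ; 11 left.
Tenant R second at 23: fill all 9 ; 2 left.
Tenant Z/first: +2 of 6 at 21; pool empty.
Total = 26×6 + 25×8 + 23×9 + 21×2 = 605.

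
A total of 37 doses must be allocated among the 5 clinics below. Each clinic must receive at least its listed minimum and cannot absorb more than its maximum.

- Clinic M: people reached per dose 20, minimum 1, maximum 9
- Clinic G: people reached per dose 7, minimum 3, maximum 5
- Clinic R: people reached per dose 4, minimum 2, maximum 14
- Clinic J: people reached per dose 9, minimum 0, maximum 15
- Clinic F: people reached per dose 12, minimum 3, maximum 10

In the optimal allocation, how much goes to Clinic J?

Meeting every minimum uses 1+3+2+0+3 = 9 doses, leaving 28.
Highest people reached per dose first: Clinic M 20 > Clinic F 12 > Clinic J 9 > Clinic G 7 > Clinic R 4.
Give Clinic M 8 more to hit its cap of 9 → 20 left.
Give Clinic F 7 more to hit its cap of 10 → 13 left.
Clinic J has room for 15 more but only 13 remain, so it gets 13.

13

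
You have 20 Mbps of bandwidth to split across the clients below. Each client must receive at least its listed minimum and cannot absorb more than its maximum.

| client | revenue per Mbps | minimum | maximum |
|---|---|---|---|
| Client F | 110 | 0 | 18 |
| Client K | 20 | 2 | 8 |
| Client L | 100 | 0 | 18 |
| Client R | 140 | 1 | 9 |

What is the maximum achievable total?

Meeting every minimum uses 0+2+0+1 = 3 Mbps, leaving 17.
Highest revenue per Mbps first: Client R 140 > Client F 110 > Client L 100 > Client K 20.
Client R takes 8 more to reach its cap of 9 → 9 left.
Client F: +9 (room for 18) → 9. Pool exhausted.
Total = 110×9 + 20×2 + 140×9 = 2290.

2290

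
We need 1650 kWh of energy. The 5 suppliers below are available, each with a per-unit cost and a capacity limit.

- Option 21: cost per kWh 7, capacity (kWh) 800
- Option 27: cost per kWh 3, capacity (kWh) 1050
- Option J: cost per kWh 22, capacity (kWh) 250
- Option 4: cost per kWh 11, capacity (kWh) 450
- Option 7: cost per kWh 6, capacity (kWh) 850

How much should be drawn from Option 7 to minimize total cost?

600

Use suppliers in increasing cost order.
Take 1050 from Option 27 at 3 — need 600 more.
Take 600 from Option 7 at 6 to finish.
Option 21, Option 4, Option J: unused.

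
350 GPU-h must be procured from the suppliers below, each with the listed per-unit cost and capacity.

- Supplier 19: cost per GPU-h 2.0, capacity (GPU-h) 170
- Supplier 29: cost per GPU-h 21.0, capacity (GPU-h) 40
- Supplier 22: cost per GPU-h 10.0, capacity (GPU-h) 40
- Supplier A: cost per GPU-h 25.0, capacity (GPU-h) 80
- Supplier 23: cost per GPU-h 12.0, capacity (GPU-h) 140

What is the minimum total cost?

2420

Use suppliers in increasing cost order.
Supplier 19 at 2.0: take all 170 GPU-h ; 180 still needed.
Take 40 from Supplier 22 at 10.0 ; need 140 more.
Take 140 from Supplier 23 at 12.0 ; need 0 more.
Supplier 29, Supplier A: unused.
Cost = 170×2.0 + 40×10.0 + 140×12.0 = 2420.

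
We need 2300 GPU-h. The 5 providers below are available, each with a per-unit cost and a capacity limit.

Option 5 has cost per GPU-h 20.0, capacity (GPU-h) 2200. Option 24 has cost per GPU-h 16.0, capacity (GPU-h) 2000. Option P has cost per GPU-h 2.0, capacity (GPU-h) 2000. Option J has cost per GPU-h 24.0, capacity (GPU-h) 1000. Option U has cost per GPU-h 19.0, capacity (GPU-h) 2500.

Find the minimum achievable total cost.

Cheapest first:
Take 2000 from Option P at 2.0 → need 300 more.
Option 24 at 16.0: take 300 of its 2000 → requirement met.
Option U, Option 5, Option J: unused.
Cost = 2000×2.0 + 300×16.0 = 8800.

8800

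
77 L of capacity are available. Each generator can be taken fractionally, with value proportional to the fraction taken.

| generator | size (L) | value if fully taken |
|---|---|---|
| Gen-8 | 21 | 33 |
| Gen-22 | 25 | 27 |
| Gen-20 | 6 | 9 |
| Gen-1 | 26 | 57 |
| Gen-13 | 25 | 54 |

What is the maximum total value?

151.5

Sort by value density: Gen-1 57/26≈2.19, Gen-13 54/25≈2.16, Gen-8 33/21≈1.57, Gen-20 9/6≈1.5, Gen-22 27/25≈1.08.
All 26 L of Gen-1 fit (value 57) ; 51 remain.
Gen-13: take in full, 25 L for value 54 ; 26 left.
Gen-8: take in full, 21 L for value 33 ; 5 left.
Only 5 L remain; take 5/6 of Gen-20 for value 9×5/6 = 7.5.
Total value = 151.5.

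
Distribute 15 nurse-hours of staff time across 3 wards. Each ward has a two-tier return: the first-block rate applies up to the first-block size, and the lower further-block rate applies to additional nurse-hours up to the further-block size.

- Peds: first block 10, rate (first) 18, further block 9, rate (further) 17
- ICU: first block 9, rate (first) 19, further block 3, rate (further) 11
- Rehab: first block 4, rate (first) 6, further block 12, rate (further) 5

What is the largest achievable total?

Rank every tier by rate: ICU/tier1 19 > Peds/tier1 18 > Peds/tier2 17 > ICU/tier2 11 > Rehab/tier1 6 > Rehab/tier2 5.
ICU tier1 at 19: fill all 9 → 6 left.
6 remain; put them into Peds tier1 at 18.
Total = 19×9 + 18×6 = 279.

279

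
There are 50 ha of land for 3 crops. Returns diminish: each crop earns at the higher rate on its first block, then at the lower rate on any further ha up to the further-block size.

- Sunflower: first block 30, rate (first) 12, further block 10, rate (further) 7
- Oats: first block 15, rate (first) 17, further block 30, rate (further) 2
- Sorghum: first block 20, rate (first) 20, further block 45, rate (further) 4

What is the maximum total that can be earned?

Rank every tier by rate: Sorghum/first 20 > Oats/first 17 > Sunflower/first 12 > Sunflower/second 7 > Sorghum/second 4 > Oats/second 2.
Sorghum/first (20): +20 ; 30 left.
Oats/first (17): +15 ; 15 left.
15 remain; put them into Sunflower first at 12.
Total = 20×20 + 17×15 + 12×15 = 835.

835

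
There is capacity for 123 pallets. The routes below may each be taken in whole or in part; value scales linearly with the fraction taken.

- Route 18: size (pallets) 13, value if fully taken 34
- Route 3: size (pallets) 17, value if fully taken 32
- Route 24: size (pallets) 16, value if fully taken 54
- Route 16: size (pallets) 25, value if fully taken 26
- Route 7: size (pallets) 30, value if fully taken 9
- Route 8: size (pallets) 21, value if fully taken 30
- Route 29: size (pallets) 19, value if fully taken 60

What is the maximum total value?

239.6

Best value per unit of size first: Route 24 54/16≈3.38, Route 29 60/19≈3.16, Route 18 34/13≈2.62, Route 3 32/17≈1.88, Route 8 30/21≈1.43, Route 16 26/25≈1.04, Route 7 9/30≈0.3.
Route 24: take in full, 16 pallets for value 54 → 107 left.
Take all of Route 29 (19 pallets, value 60) → 88 pallets left.
All 13 pallets of Route 18 fit (value 34) → 75 remain.
All 17 pallets of Route 3 fit (value 32) → 58 remain.
Take all of Route 8 (21 pallets, value 30) → 37 pallets left.
Take all of Route 16 (25 pallets, value 26) → 12 pallets left.
Fill the last 12 pallets with part of Route 7: 12/30 of it earns 3.6.
Total value = 239.6.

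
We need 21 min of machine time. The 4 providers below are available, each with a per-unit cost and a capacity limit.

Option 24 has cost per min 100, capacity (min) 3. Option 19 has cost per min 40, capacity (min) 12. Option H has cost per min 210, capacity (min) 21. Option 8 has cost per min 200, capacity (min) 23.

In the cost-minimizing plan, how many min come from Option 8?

6

Fill from the cheapest provider first.
Option 19 at 40: take all 12 min ; 9 still needed.
Take 3 from Option 24 at 100 ; need 6 more.
Take 6 from Option 8 at 200 to finish.
Option H: unused.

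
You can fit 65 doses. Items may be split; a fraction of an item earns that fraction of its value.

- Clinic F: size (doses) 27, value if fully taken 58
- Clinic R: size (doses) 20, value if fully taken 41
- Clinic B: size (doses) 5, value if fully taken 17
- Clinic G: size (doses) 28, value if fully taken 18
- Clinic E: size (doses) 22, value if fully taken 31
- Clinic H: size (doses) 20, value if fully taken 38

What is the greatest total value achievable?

Rank by value-to-size ratio: Clinic B 17/5≈3.4, Clinic F 58/27≈2.15, Clinic R 41/20≈2.05, Clinic H 38/20≈1.9, Clinic E 31/22≈1.41, Clinic G 18/28≈0.643.
Take all of Clinic B (5 doses, value 17) → 60 doses left.
All 27 doses of Clinic F fit (value 58) → 33 remain.
Clinic R: take in full, 20 doses for value 41 → 13 left.
Fill the last 13 doses with part of Clinic H: 13/20 of it earns 24.7.
Total value = 140.7.

140.7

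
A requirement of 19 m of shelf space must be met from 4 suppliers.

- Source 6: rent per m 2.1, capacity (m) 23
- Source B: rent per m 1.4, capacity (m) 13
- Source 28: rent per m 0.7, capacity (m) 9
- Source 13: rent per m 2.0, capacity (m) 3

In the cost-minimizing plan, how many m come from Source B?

10

Use suppliers in increasing cost order.
Source 28 (0.7): use full 9 — 10 m to go.
Source B (1.4): take the remaining 10 — done.
Source 13, Source 6: unused.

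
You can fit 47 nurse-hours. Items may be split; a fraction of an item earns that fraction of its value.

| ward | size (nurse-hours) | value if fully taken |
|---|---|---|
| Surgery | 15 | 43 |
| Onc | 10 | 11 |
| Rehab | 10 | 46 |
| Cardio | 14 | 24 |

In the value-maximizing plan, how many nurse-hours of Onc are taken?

8

Best value per unit of size first: Rehab 46/10≈4.6, Surgery 43/15≈2.87, Cardio 24/14≈1.71, Onc 11/10≈1.1.
All 10 nurse-hours of Rehab fit (value 46) ; 37 remain.
All 15 nurse-hours of Surgery fit (value 43) ; 22 remain.
Take all of Cardio (14 nurse-hours, value 24) ; 8 nurse-hours left.
Only 8 nurse-hours remain; take 8/10 of Onc for value 11×8/10 = 8.8.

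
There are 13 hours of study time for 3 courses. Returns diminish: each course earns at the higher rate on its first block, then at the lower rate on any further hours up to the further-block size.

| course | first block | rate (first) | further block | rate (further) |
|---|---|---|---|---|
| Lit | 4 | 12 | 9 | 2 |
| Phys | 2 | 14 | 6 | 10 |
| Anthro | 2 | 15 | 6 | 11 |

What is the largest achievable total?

Order all 6 blocks by rate: Anthro/tier1 15 > Phys/tier1 14 > Lit/tier1 12 > Anthro/tier2 11 > Phys/tier2 10 > Lit/tier2 2.
Fill Anthro tier1 block (2 at 15) — 11 left.
Fill Phys tier1 block (2 at 14) — 9 left.
Lit tier1 at 12: fill all 4 — 5 left.
Anthro tier2 at 11: only 5 left, fill 5.
Total = 15×2 + 14×2 + 12×4 + 11×5 = 161.

161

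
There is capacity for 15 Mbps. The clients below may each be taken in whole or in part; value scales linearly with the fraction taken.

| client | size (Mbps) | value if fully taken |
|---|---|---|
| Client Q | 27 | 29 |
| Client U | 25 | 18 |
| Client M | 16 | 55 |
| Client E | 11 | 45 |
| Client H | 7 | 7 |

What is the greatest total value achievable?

Rank by value-to-size ratio: Client E 45/11≈4.09, Client M 55/16≈3.44, Client Q 29/27≈1.07, Client H 7/7≈1, Client U 18/25≈0.72.
Take all of Client E (11 Mbps, value 45) ; 4 Mbps left.
4 Mbps left: a 4/16 share of Client M gives 55×4/16 = 13.75.
Total value = 58.75.

58.75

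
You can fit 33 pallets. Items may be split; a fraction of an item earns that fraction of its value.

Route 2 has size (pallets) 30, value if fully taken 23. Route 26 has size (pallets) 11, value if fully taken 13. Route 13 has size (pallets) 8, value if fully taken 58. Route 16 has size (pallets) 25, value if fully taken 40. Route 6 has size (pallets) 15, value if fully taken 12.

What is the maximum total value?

98

Sort by value density: Route 13 58/8≈7.25, Route 16 40/25≈1.6, Route 26 13/11≈1.18, Route 6 12/15≈0.8, Route 2 23/30≈0.767.
All 8 pallets of Route 13 fit (value 58) ; 25 remain.
Route 16: take in full, 25 pallets for value 40 ; 0 left.
Total value = 98.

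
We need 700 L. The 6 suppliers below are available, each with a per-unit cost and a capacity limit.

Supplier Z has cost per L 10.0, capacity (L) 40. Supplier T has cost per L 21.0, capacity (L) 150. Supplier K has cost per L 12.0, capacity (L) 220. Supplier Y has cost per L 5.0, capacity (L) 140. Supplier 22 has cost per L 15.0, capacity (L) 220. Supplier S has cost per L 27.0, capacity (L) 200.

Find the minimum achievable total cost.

Cheapest first:
Supplier Y at 5.0: take all 140 L — 560 still needed.
Supplier Z at 10.0: take all 40 L — 520 still needed.
Take 220 from Supplier K at 12.0 — need 300 more.
Take 220 from Supplier 22 at 15.0 — need 80 more.
Supplier T (21.0): take the remaining 80 — done.
Supplier S: unused.
Cost = 140×5.0 + 40×10.0 + 220×12.0 + 220×15.0 + 80×21.0 = 8720.

8720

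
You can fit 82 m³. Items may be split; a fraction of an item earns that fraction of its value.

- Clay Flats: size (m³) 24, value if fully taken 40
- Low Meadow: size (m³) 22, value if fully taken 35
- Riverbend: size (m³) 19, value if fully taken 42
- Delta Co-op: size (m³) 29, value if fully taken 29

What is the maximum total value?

134

Sort by value density: Riverbend 42/19≈2.21, Clay Flats 40/24≈1.67, Low Meadow 35/22≈1.59, Delta Co-op 29/29≈1.
All 19 m³ of Riverbend fit (value 42) ; 63 remain.
Take all of Clay Flats (24 m³, value 40) ; 39 m³ left.
Take all of Low Meadow (22 m³, value 35) ; 17 m³ left.
17 m³ left: a 17/29 share of Delta Co-op gives 29×17/29 = 17.
Total value = 134.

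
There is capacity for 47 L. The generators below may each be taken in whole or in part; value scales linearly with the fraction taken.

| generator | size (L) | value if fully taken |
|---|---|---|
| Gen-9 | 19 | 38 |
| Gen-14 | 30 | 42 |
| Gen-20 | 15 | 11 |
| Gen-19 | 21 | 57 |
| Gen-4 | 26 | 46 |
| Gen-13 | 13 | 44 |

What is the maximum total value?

127

Best value per unit of size first: Gen-13 44/13≈3.38, Gen-19 57/21≈2.71, Gen-9 38/19≈2, Gen-4 46/26≈1.77, Gen-14 42/30≈1.4, Gen-20 11/15≈0.733.
All 13 L of Gen-13 fit (value 44) → 34 remain.
Take all of Gen-19 (21 L, value 57) → 13 L left.
13 L left: a 13/19 share of Gen-9 gives 38×13/19 = 26.
Total value = 127.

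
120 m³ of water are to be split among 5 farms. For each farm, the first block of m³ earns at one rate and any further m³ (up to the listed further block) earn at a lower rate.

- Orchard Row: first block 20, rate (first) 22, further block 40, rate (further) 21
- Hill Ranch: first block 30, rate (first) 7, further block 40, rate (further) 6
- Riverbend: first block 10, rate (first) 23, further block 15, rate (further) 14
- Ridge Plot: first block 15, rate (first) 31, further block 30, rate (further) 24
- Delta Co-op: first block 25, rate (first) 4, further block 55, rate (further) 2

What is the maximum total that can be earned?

Order all 10 blocks by rate: Ridge Plot/first 31 > Ridge Plot/second 24 > Riverbend/first 23 > Orchard Row/first 22 > Orchard Row/second 21 > Riverbend/second 14 > Hill Ranch/first 7 > Hill Ranch/second 6 > Delta Co-op/first 4 > Delta Co-op/second 2.
Ridge Plot first at 31: fill all 15 ; 105 left.
Ridge Plot second at 24: fill all 30 ; 75 left.
Fill Riverbend first block (10 at 23) ; 65 left.
Orchard Row first at 22: fill all 20 ; 45 left.
Orchard Row/second (21): +40 ; 5 left.
Riverbend second at 14: only 5 left, fill 5.
Total = 31×15 + 24×30 + 23×10 + 22×20 + 21×40 + 14×5 = 2765.

2765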